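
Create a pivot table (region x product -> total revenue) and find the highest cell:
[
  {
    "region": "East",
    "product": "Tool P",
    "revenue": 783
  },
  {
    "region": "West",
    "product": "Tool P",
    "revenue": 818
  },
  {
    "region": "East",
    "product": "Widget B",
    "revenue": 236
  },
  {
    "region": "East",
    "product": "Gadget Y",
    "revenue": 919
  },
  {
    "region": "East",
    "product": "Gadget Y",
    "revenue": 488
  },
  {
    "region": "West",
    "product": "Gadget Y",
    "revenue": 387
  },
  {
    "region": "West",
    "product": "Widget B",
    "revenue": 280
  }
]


Pivot: region (rows) x product (columns) -> total revenue

     Gadget Y      Tool P        Widget B    
East          1407           783           236  
West           387           818           280  

Highest: East / Gadget Y = $1407

East / Gadget Y = $1407


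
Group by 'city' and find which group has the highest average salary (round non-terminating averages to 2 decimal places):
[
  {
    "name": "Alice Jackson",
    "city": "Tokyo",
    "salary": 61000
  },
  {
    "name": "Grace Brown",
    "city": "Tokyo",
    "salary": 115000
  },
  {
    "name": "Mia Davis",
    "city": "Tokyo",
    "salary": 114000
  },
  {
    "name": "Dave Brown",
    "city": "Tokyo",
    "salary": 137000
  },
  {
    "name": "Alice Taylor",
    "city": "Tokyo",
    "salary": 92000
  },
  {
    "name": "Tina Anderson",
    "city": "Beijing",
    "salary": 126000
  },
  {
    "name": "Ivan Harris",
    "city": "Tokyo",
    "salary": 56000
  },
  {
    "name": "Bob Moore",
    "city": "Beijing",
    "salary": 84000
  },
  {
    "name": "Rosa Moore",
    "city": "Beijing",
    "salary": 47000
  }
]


Group by: city

Groups:
  Beijing: 3 people, avg salary = 257000/3 ≈ $85666.67
  Tokyo: 6 people, avg salary = 575000/6 ≈ $95833.33

Highest average salary: Tokyo (≈$95833.33)

Tokyo (≈$95833.33)


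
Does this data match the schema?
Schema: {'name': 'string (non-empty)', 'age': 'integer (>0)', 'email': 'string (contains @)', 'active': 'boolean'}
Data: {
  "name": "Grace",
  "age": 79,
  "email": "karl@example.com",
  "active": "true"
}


Validating each field against schema:
  name: OK (non-empty string)
  age: OK (positive integer)
  email: OK (string with @)
  active: FAIL ("true" is not a boolean)

Result: INVALID (1 error: active)

INVALID (1 error: active)


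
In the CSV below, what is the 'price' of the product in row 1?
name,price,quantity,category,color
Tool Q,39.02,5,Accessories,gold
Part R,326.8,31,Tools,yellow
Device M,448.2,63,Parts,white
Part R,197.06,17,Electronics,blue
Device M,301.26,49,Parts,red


Query: Row 1 ('Tool Q'), column 'price'
Value: 39.02

39.02


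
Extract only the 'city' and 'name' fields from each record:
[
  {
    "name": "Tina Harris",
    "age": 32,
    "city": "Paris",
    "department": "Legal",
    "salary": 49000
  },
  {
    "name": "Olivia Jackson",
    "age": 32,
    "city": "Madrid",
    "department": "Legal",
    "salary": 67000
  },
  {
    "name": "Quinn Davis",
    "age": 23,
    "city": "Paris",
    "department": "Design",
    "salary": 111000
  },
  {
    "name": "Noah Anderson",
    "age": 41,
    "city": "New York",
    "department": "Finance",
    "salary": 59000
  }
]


Original: 4 records with fields: name, age, city, department, salary
Keep: ['city', 'name']
Drop: ['age', 'department', 'salary']
Result: 4 records, 2 fields each

[
  {
    "city": "Paris",
    "name": "Tina Harris"
  },
  {
    "city": "Madrid",
    "name": "Olivia Jackson"
  },
  {
    "city": "Paris",
    "name": "Quinn Davis"
  },
  {
    "city": "New York",
    "name": "Noah Anderson"
  }
]


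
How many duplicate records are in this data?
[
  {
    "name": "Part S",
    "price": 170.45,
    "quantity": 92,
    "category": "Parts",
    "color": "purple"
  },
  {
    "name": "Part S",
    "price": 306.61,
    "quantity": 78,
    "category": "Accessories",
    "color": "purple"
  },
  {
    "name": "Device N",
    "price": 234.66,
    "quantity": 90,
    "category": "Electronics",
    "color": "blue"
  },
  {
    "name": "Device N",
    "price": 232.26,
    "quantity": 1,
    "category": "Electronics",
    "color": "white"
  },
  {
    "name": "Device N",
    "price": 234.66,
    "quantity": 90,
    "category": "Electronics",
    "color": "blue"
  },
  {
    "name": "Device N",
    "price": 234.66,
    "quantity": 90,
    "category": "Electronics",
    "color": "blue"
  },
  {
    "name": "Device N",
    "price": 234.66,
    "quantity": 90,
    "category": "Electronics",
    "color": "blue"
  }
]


Checking 7 records for duplicates:

  Row 1: Part S ($170.45, qty 92)
  Row 2: Part S ($306.61, qty 78)
  Row 3: Device N ($234.66, qty 90)
  Row 4: Device N ($232.26, qty 1)
  Row 5: Device N ($234.66, qty 90) <-- DUPLICATE
  Row 6: Device N ($234.66, qty 90) <-- DUPLICATE
  Row 7: Device N ($234.66, qty 90) <-- DUPLICATE

Duplicates found: 3
Unique records: 4

3 duplicates, 4 unique


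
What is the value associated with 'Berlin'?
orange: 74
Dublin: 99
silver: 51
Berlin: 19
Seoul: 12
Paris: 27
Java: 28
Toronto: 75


Looking up key 'Berlin'
Value: 19

19


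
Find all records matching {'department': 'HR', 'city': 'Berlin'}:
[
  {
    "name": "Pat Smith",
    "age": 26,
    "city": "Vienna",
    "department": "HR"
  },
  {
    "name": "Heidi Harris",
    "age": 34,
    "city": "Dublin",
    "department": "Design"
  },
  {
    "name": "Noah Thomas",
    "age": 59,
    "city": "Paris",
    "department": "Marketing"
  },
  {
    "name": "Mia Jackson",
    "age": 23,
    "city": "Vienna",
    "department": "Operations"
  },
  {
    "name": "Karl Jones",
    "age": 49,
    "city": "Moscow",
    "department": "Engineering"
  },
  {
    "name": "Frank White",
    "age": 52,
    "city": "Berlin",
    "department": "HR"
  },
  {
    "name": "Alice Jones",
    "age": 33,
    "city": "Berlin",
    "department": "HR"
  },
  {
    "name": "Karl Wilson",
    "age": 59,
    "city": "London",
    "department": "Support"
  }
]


Search criteria: {'department': 'HR', 'city': 'Berlin'}

Checking 8 records:
  Pat Smith: {department: HR, city: Vienna}
  Heidi Harris: {department: Design, city: Dublin}
  Noah Thomas: {department: Marketing, city: Paris}
  Mia Jackson: {department: Operations, city: Vienna}
  Karl Jones: {department: Engineering, city: Moscow}
  Frank White: {department: HR, city: Berlin} <-- MATCH
  Alice Jones: {department: HR, city: Berlin} <-- MATCH
  Karl Wilson: {department: Support, city: London}

Matches: ["Frank White", "Alice Jones"]

["Frank White", "Alice Jones"]


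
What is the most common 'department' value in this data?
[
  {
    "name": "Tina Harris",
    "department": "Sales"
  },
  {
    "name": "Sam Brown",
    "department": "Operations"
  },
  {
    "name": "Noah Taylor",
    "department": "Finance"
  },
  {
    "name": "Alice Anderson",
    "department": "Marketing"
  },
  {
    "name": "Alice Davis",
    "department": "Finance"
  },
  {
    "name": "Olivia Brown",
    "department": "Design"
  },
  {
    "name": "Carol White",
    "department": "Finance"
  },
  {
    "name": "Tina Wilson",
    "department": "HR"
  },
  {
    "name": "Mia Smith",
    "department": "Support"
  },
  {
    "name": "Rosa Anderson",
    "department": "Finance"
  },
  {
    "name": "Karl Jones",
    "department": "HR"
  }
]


Counting 'department' values across 11 records:

  Finance: 4 ####
  HR: 2 ##
  Sales: 1 #
  Operations: 1 #
  Marketing: 1 #
  Design: 1 #
  Support: 1 #

Most common: Finance (4 times)

Finance (4 times)


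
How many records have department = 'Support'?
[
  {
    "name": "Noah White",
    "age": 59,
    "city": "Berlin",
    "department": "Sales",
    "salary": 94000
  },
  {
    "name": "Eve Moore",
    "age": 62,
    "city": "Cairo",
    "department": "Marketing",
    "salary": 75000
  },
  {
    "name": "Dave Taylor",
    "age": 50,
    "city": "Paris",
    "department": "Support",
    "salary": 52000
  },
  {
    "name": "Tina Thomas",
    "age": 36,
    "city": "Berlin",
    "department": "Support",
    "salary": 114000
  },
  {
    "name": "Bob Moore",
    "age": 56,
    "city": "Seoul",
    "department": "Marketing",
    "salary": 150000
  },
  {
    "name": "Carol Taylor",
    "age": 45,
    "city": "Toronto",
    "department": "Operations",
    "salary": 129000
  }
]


Data: 6 records
Condition: department = 'Support'

Checking each record:
  Noah White: Sales
  Eve Moore: Marketing
  Dave Taylor: Support MATCH
  Tina Thomas: Support MATCH
  Bob Moore: Marketing
  Carol Taylor: Operations

Count: 2

2


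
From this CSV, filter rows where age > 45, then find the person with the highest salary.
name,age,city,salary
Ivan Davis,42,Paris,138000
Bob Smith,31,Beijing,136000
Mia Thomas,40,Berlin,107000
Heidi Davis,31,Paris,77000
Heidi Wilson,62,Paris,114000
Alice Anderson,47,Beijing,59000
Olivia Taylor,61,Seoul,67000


Filter: age > 45
Sort by: salary (descending)

Filtered records (3):
  Heidi Wilson, age 62, salary $114000
  Olivia Taylor, age 61, salary $67000
  Alice Anderson, age 47, salary $59000

Highest salary: Heidi Wilson ($114000)

Heidi Wilson


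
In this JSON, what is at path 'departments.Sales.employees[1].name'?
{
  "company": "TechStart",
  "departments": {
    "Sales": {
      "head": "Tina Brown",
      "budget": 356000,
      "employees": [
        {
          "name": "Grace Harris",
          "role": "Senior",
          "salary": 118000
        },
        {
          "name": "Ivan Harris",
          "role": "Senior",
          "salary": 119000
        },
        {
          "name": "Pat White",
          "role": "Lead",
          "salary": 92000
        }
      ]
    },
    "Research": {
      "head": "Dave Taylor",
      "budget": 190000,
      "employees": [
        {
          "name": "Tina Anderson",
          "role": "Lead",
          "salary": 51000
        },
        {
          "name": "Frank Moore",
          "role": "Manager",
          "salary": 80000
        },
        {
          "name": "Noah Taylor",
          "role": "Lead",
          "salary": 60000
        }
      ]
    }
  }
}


Path: departments.Sales.employees[1].name

Navigate:
  -> departments
  -> Sales
  -> employees[1].name = 'Ivan Harris'

Ivan Harris


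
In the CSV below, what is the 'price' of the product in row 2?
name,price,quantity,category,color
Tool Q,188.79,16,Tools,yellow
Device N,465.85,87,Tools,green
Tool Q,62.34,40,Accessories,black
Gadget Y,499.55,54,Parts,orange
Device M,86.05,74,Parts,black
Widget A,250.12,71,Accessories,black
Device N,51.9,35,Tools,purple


Query: Row 2 ('Device N'), column 'price'
Value: 465.85

465.85


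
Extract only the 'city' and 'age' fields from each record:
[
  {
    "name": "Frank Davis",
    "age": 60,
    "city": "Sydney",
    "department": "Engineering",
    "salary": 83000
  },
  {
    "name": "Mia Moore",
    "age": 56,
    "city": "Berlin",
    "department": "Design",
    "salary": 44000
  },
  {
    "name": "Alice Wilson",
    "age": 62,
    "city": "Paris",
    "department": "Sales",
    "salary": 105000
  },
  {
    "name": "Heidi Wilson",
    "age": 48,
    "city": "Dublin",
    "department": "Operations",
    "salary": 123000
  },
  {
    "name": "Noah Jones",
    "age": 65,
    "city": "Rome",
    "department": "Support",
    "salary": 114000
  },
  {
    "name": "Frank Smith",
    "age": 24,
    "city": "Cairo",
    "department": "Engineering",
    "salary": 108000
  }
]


Original: 6 records with fields: name, age, city, department, salary
Keep: ['city', 'age']
Drop: ['name', 'department', 'salary']
Result: 6 records, 2 fields each

[
  {
    "city": "Sydney",
    "age": 60
  },
  {
    "city": "Berlin",
    "age": 56
  },
  {
    "city": "Paris",
    "age": 62
  },
  {
    "city": "Dublin",
    "age": 48
  },
  {
    "city": "Rome",
    "age": 65
  },
  {
    "city": "Cairo",
    "age": 24
  }
]


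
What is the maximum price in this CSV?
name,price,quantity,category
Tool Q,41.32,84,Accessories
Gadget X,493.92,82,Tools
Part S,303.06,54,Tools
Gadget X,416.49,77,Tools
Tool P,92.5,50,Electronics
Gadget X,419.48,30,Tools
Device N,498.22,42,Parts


Computing maximum price:
Values: [41.32, 493.92, 303.06, 416.49, 92.5, 419.48, 498.22]
Max = 498.22

498.22


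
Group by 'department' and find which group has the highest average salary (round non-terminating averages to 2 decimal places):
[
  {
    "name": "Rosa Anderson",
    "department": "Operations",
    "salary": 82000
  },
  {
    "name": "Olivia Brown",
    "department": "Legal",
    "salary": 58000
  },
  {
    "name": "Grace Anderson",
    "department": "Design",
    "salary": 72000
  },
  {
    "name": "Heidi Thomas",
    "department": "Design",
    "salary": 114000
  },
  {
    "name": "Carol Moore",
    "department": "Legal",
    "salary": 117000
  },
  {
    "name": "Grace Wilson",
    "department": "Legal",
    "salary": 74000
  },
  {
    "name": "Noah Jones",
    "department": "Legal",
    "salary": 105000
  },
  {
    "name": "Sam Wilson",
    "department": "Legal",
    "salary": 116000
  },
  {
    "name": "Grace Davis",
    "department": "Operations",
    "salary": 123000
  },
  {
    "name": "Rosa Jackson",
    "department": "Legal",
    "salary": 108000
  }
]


Group by: department

Groups:
  Design: 2 people, avg salary = 186000/2 = $93000
  Legal: 6 people, avg salary = 578000/6 ≈ $96333.33
  Operations: 2 people, avg salary = 205000/2 = $102500

Highest average salary: Operations ($102500)

Operations ($102500)


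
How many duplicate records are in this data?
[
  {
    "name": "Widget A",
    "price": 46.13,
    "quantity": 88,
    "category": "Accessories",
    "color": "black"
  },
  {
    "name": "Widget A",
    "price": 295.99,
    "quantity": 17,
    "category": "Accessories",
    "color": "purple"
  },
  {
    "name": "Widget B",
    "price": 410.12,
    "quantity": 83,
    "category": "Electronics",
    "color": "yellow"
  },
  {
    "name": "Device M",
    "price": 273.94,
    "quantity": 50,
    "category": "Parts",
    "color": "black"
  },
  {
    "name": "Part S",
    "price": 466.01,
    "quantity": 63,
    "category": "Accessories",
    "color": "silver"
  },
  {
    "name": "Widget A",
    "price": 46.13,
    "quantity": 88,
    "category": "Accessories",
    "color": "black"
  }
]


Checking 6 records for duplicates:

  Row 1: Widget A ($46.13, qty 88)
  Row 2: Widget A ($295.99, qty 17)
  Row 3: Widget B ($410.12, qty 83)
  Row 4: Device M ($273.94, qty 50)
  Row 5: Part S ($466.01, qty 63)
  Row 6: Widget A ($46.13, qty 88) <-- DUPLICATE

Duplicates found: 1
Unique records: 5

1 duplicates, 5 unique


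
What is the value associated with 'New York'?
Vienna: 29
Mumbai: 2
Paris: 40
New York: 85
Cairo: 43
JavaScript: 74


Looking up key 'New York'
Value: 85

85


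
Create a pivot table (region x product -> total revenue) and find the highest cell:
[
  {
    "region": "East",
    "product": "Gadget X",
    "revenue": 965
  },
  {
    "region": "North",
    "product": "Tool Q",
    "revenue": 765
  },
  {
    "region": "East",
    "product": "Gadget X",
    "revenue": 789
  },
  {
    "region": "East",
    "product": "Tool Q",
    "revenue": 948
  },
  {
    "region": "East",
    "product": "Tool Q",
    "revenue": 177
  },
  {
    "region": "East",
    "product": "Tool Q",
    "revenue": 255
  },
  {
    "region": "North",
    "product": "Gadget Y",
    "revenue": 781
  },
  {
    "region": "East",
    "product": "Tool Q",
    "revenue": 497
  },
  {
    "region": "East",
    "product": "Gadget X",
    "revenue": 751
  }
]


Pivot: region (rows) x product (columns) -> total revenue

     Gadget X      Gadget Y      Tool Q      
East          2505             0          1877  
North            0           781           765  

Highest: East / Gadget X = $2505

East / Gadget X = $2505


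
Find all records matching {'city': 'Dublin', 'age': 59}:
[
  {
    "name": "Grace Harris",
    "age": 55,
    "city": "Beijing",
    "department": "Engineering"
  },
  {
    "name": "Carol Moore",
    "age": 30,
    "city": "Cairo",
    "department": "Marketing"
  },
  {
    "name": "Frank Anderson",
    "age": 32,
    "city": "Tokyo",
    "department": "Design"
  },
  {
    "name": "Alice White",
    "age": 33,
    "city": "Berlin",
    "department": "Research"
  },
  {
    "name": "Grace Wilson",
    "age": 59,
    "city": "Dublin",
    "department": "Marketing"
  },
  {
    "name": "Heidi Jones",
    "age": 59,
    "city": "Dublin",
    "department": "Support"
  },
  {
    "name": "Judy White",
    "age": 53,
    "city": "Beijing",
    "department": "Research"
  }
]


Search criteria: {'city': 'Dublin', 'age': 59}

Checking 7 records:
  Grace Harris: {city: Beijing, age: 55}
  Carol Moore: {city: Cairo, age: 30}
  Frank Anderson: {city: Tokyo, age: 32}
  Alice White: {city: Berlin, age: 33}
  Grace Wilson: {city: Dublin, age: 59} <-- MATCH
  Heidi Jones: {city: Dublin, age: 59} <-- MATCH
  Judy White: {city: Beijing, age: 53}

Matches: ["Grace Wilson", "Heidi Jones"]

["Grace Wilson", "Heidi Jones"]


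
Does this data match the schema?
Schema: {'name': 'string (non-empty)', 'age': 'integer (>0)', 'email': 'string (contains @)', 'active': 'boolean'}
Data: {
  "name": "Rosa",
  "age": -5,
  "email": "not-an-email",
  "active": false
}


Validating each field against schema:
  name: OK (non-empty string)
  age: FAIL (-5 is not > 0)
  email: FAIL ("not-an-email" does not contain @)
  active: OK (boolean)

Result: INVALID (2 errors: age, email)

INVALID (2 errors: age, email)


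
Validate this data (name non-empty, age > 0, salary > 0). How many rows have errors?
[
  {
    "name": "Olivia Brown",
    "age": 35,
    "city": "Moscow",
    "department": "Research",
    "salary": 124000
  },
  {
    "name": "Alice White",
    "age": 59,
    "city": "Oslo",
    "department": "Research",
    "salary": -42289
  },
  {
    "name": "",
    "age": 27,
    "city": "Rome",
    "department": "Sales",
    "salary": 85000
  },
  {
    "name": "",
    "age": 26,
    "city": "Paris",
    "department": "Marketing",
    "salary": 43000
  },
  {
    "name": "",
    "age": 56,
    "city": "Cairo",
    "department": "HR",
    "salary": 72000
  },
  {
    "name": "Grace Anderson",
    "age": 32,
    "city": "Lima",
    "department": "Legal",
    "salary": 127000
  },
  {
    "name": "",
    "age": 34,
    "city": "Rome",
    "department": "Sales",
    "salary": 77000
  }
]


Validating 7 records:
Rules: name non-empty, age > 0, salary > 0

  Row 1 (Olivia Brown): OK
  Row 2 (Alice White): negative salary: -42289
  Row 3 (???): empty name
  Row 4 (???): empty name
  Row 5 (???): empty name
  Row 6 (Grace Anderson): OK
  Row 7 (???): empty name

Total errors: 5

5 errors


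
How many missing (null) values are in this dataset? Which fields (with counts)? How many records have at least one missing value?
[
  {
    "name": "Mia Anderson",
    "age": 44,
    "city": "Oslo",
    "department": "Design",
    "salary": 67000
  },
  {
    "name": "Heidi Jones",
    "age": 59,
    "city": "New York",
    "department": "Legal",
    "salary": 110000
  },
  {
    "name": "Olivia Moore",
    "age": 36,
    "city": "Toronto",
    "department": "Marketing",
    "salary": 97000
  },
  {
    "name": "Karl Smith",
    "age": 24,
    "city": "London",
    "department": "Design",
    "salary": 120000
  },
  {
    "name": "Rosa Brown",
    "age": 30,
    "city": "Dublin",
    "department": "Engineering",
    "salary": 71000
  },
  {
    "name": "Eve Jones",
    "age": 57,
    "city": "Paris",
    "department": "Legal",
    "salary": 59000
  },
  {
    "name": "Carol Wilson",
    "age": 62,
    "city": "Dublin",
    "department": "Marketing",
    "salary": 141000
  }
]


Checking for missing (null) values in 7 records:

  Mia Anderson: complete
  Heidi Jones: complete
  Olivia Moore: complete
  Karl Smith: complete
  Rosa Brown: complete
  Eve Jones: complete
  Carol Wilson: complete

Per field:
  name: 0 missing
  age: 0 missing
  city: 0 missing
  department: 0 missing
  salary: 0 missing

Total missing values: 0
Records with any missing: 0

0 missing values (none); 0 incomplete records


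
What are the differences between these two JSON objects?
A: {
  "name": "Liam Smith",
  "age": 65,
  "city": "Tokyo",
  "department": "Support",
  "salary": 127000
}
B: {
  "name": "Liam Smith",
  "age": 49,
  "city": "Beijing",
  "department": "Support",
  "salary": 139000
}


Comparing each field (in key order):
  name: same
  age: DIFFERENT
  city: DIFFERENT
  department: same
  salary: DIFFERENT
Differences:
  age: 65 -> 49
  city: Tokyo -> Beijing
  salary: 127000 -> 139000

3 field(s) changed

3 changes: age, city, salary


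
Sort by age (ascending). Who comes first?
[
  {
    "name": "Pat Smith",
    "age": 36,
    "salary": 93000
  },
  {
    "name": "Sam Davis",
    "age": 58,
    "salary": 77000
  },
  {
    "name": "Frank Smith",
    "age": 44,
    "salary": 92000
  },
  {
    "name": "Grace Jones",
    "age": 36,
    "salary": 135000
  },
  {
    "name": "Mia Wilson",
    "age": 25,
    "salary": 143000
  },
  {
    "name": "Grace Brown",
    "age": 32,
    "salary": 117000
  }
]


Sort by: age (ascending)

Sorted order:
  1. Mia Wilson (age = 25)
  2. Grace Brown (age = 32)
  3. Pat Smith (age = 36)
  4. Grace Jones (age = 36)
  5. Frank Smith (age = 44)
  6. Sam Davis (age = 58)

First: Mia Wilson

Mia Wilson


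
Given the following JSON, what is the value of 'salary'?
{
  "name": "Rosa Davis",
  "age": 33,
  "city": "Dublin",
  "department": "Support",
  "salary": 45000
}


Looking up field 'salary'
Value: 45000

45000


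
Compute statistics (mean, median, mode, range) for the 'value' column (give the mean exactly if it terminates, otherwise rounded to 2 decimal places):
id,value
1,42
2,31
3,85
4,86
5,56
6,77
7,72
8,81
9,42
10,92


Data: [42, 31, 85, 86, 56, 77, 72, 81, 42, 92]
Count: 10
Sum: 664
Mean: 664/10 = 66.4
Sorted: [31, 42, 42, 56, 72, 77, 81, 85, 86, 92]
Median: 74.5
Mode: 42 (2 times)
Range: 92 - 31 = 61
Min: 31, Max: 92

mean=66.4, median=74.5, mode=42, range=61


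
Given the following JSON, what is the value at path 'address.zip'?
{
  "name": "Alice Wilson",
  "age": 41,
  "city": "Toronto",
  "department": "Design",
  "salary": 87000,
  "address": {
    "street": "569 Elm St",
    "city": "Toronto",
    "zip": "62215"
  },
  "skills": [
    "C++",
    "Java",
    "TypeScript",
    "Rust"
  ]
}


Query: address.zip
Path: address -> zip
Value: 62215

62215


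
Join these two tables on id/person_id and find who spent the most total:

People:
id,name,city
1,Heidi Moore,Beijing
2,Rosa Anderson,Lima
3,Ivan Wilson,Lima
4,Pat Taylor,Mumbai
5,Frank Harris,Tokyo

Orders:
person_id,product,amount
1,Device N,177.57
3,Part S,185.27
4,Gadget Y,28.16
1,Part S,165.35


Join on: people.id = orders.person_id

Joined rows:
  Heidi Moore (Beijing) bought Device N for $177.57
  Ivan Wilson (Lima) bought Part S for $185.27
  Pat Taylor (Mumbai) bought Gadget Y for $28.16
  Heidi Moore (Beijing) bought Part S for $165.35

Total per person:
  Heidi Moore: $342.92
  Ivan Wilson: $185.27
  Pat Taylor: $28.16

Top spender: Heidi Moore ($342.92)

Heidi Moore ($342.92)


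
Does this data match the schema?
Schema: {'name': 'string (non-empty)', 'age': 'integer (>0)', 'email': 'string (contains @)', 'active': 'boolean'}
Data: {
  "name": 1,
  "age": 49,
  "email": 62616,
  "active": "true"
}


Validating each field against schema:
  name: FAIL (1 is not a string)
  age: OK (positive integer)
  email: FAIL (62616 is not a string)
  active: FAIL ("true" is not a boolean)

Result: INVALID (3 errors: name, email, active)

INVALID (3 errors: name, email, active)


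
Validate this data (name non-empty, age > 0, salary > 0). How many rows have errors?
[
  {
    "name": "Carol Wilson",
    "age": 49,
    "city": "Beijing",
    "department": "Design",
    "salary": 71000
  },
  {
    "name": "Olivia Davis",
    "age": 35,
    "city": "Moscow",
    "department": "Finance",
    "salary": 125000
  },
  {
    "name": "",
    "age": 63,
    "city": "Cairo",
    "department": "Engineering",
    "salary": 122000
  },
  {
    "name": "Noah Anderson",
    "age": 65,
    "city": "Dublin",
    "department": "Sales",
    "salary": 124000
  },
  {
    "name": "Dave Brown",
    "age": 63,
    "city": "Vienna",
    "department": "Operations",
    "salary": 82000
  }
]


Validating 5 records:
Rules: name non-empty, age > 0, salary > 0

  Row 1 (Carol Wilson): OK
  Row 2 (Olivia Davis): OK
  Row 3 (???): empty name
  Row 4 (Noah Anderson): OK
  Row 5 (Dave Brown): OK

Total errors: 1

1 errors


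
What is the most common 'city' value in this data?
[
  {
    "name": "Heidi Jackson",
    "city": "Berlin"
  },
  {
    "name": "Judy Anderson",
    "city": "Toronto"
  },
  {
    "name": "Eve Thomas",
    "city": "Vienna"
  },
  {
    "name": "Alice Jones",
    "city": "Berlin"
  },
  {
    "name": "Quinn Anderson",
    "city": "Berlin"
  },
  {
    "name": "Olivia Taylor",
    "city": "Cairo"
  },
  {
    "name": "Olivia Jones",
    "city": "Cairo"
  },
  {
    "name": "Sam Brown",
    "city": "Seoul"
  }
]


Counting 'city' values across 8 records:

  Berlin: 3 ###
  Cairo: 2 ##
  Toronto: 1 #
  Vienna: 1 #
  Seoul: 1 #

Most common: Berlin (3 times)

Berlin (3 times)


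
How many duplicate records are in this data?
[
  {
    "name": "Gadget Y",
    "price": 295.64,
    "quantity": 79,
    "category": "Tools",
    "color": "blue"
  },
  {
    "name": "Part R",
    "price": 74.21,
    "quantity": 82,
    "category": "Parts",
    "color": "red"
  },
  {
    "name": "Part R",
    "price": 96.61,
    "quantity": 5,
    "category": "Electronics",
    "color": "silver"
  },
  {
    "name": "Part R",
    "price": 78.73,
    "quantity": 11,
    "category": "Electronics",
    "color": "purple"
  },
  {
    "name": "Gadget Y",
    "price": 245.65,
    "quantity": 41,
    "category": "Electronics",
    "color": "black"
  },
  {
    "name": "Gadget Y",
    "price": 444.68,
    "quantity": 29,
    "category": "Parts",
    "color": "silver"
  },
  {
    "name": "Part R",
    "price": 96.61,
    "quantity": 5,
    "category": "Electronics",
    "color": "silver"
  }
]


Checking 7 records for duplicates:

  Row 1: Gadget Y ($295.64, qty 79)
  Row 2: Part R ($74.21, qty 82)
  Row 3: Part R ($96.61, qty 5)
  Row 4: Part R ($78.73, qty 11)
  Row 5: Gadget Y ($245.65, qty 41)
  Row 6: Gadget Y ($444.68, qty 29)
  Row 7: Part R ($96.61, qty 5) <-- DUPLICATE

Duplicates found: 1
Unique records: 6

1 duplicates, 6 unique


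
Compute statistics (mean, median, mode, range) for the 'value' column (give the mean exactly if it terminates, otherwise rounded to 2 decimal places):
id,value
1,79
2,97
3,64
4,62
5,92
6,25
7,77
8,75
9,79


Data: [79, 97, 64, 62, 92, 25, 77, 75, 79]
Count: 9
Sum: 650
Mean: 650/9 ≈ 72.22 (rounded to 2 decimal places)
Sorted: [25, 62, 64, 75, 77, 79, 79, 92, 97]
Median: 77.0
Mode: 79 (2 times)
Range: 97 - 25 = 72
Min: 25, Max: 97

mean≈72.22, median=77.0, mode=79, range=72


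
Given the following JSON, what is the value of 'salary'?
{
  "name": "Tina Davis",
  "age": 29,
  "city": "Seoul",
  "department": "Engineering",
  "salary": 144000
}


Looking up field 'salary'
Value: 144000

144000


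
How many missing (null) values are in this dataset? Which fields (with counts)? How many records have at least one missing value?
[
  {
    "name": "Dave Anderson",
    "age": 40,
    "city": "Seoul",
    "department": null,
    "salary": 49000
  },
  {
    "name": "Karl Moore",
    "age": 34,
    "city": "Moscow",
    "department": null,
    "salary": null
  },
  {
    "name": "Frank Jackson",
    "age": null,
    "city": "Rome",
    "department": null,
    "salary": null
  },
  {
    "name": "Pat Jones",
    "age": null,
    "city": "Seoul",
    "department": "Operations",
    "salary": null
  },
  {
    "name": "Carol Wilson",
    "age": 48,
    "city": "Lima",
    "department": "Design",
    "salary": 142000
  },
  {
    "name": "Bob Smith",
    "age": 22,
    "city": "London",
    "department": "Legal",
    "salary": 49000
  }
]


Checking for missing (null) values in 6 records:

  Dave Anderson: department
  Karl Moore: department, salary
  Frank Jackson: age, department, salary
  Pat Jones: age, salary
  Carol Wilson: complete
  Bob Smith: complete

Per field:
  name: 0 missing
  age: 2 missing
  city: 0 missing
  department: 3 missing
  salary: 3 missing

Total missing values: 8
Records with any missing: 4

8 missing values (age: 2, department: 3, salary: 3); 4 incomplete records


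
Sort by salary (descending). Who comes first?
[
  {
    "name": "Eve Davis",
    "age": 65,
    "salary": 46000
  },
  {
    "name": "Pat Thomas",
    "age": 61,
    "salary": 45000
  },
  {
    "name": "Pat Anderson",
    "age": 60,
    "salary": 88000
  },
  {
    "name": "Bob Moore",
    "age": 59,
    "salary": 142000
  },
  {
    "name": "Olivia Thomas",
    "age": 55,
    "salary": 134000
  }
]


Sort by: salary (descending)

Sorted order:
  1. Bob Moore (salary = 142000)
  2. Olivia Thomas (salary = 134000)
  3. Pat Anderson (salary = 88000)
  4. Eve Davis (salary = 46000)
  5. Pat Thomas (salary = 45000)

First: Bob Moore

Bob Moore


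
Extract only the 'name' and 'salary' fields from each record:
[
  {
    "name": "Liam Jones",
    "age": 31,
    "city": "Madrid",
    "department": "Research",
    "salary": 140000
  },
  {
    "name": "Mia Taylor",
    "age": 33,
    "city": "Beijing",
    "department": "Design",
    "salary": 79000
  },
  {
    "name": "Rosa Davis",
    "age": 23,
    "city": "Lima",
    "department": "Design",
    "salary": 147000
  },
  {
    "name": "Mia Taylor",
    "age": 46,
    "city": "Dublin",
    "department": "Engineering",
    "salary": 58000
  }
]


Original: 4 records with fields: name, age, city, department, salary
Keep: ['name', 'salary']
Drop: ['age', 'city', 'department']
Result: 4 records, 2 fields each

[
  {
    "name": "Liam Jones",
    "salary": 140000
  },
  {
    "name": "Mia Taylor",
    "salary": 79000
  },
  {
    "name": "Rosa Davis",
    "salary": 147000
  },
  {
    "name": "Mia Taylor",
    "salary": 58000
  }
]


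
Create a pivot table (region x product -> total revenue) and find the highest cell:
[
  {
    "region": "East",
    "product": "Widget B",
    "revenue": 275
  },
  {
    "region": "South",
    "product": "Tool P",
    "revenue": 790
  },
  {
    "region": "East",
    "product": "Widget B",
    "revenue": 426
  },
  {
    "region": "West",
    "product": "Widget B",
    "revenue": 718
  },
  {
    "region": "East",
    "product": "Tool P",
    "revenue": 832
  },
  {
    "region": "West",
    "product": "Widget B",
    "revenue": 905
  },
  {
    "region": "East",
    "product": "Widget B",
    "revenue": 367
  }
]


Pivot: region (rows) x product (columns) -> total revenue

     Tool P        Widget B    
East           832          1068  
South          790             0  
West             0          1623  

Highest: West / Widget B = $1623

West / Widget B = $1623


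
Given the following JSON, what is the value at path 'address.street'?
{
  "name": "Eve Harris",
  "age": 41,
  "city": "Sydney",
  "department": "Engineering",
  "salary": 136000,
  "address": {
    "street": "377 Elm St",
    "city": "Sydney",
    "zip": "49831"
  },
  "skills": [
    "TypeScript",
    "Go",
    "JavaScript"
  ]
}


Query: address.street
Path: address -> street
Value: 377 Elm St

377 Elm St


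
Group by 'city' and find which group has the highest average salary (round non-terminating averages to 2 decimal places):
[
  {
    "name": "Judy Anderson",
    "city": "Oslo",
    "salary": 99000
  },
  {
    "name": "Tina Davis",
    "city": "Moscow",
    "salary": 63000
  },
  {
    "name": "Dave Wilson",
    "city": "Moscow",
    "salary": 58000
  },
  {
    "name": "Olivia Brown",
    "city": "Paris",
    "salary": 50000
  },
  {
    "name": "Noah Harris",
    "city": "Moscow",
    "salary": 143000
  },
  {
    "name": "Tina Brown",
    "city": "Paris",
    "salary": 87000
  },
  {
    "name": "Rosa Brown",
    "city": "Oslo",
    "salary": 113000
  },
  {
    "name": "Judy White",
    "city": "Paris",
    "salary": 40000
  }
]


Group by: city

Groups:
  Moscow: 3 people, avg salary = 264000/3 = $88000
  Oslo: 2 people, avg salary = 212000/2 = $106000
  Paris: 3 people, avg salary = 177000/3 = $59000

Highest average salary: Oslo ($106000)

Oslo ($106000)


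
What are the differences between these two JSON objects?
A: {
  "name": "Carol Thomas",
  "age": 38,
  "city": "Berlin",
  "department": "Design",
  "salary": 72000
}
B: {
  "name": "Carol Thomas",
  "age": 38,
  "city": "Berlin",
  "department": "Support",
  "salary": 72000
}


Comparing each field (in key order):
  name: same
  age: same
  city: same
  department: DIFFERENT
  salary: same
Differences:
  department: Design -> Support

1 field(s) changed

1 change: department


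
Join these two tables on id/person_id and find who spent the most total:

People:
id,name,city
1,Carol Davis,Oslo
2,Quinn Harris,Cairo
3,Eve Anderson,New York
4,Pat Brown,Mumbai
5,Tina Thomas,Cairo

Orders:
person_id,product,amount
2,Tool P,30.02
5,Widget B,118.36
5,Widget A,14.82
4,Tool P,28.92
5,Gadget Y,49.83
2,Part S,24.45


Join on: people.id = orders.person_id

Joined rows:
  Quinn Harris (Cairo) bought Tool P for $30.02
  Tina Thomas (Cairo) bought Widget B for $118.36
  Tina Thomas (Cairo) bought Widget A for $14.82
  Pat Brown (Mumbai) bought Tool P for $28.92
  Tina Thomas (Cairo) bought Gadget Y for $49.83
  Quinn Harris (Cairo) bought Part S for $24.45

Total per person:
  Tina Thomas: $183.01
  Quinn Harris: $54.47
  Pat Brown: $28.92

Top spender: Tina Thomas ($183.01)

Tina Thomas ($183.01)


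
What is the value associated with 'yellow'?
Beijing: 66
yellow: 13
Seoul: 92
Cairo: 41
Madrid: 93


Looking up key 'yellow'
Value: 13

13


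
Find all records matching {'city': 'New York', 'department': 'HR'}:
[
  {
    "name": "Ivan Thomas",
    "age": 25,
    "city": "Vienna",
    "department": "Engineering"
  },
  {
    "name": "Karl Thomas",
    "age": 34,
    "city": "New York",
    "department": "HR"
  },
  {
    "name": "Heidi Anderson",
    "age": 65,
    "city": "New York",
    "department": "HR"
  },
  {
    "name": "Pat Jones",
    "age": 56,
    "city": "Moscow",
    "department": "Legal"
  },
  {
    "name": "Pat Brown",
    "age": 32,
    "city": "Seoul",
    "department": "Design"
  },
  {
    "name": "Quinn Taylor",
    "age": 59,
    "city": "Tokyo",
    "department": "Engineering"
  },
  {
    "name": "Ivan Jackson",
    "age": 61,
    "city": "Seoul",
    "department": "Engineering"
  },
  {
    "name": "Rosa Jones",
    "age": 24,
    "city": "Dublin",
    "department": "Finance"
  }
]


Search criteria: {'city': 'New York', 'department': 'HR'}

Checking 8 records:
  Ivan Thomas: {city: Vienna, department: Engineering}
  Karl Thomas: {city: New York, department: HR} <-- MATCH
  Heidi Anderson: {city: New York, department: HR} <-- MATCH
  Pat Jones: {city: Moscow, department: Legal}
  Pat Brown: {city: Seoul, department: Design}
  Quinn Taylor: {city: Tokyo, department: Engineering}
  Ivan Jackson: {city: Seoul, department: Engineering}
  Rosa Jones: {city: Dublin, department: Finance}

Matches: ["Karl Thomas", "Heidi Anderson"]

["Karl Thomas", "Heidi Anderson"]


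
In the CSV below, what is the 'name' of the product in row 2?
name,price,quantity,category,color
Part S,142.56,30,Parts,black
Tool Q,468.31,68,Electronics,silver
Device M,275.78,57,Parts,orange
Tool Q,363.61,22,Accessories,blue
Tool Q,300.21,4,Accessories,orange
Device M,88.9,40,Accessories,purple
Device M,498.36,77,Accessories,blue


Query: Row 2 ('Tool Q'), column 'name'
Value: Tool Q

Tool Q


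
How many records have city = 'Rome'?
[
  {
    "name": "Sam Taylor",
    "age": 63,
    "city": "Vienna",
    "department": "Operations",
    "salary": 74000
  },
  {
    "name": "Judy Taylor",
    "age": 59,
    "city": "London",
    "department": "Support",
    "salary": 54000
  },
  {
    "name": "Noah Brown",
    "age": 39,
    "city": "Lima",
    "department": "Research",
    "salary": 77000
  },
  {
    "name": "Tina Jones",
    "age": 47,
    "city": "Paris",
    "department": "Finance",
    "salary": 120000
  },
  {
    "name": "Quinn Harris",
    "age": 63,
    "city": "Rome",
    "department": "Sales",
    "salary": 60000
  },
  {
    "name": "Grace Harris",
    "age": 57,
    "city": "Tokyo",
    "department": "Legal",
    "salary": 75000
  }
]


Data: 6 records
Condition: city = 'Rome'

Checking each record:
  Sam Taylor: Vienna
  Judy Taylor: London
  Noah Brown: Lima
  Tina Jones: Paris
  Quinn Harris: Rome MATCH
  Grace Harris: Tokyo

Count: 1

1


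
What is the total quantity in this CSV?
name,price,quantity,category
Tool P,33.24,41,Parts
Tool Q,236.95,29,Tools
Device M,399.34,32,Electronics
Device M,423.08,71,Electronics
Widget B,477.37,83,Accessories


Computing total quantity:
Values: [41, 29, 32, 71, 83]
Sum = 256

256


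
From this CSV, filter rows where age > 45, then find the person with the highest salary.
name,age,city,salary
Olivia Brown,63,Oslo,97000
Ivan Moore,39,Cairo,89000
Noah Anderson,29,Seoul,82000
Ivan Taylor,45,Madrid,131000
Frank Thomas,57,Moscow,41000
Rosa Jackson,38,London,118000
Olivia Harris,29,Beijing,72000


Filter: age > 45
Sort by: salary (descending)

Filtered records (2):
  Olivia Brown, age 63, salary $97000
  Frank Thomas, age 57, salary $41000

Highest salary: Olivia Brown ($97000)

Olivia Brown


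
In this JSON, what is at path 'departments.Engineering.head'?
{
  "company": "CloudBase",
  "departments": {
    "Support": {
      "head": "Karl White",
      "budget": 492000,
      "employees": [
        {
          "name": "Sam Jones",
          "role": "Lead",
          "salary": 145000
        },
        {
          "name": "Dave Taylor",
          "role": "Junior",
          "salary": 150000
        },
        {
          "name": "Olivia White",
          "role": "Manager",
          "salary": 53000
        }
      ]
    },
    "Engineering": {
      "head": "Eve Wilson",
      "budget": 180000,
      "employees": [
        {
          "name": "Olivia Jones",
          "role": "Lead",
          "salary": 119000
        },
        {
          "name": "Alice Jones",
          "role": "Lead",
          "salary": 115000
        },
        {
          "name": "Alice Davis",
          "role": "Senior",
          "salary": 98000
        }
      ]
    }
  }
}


Path: departments.Engineering.head

Navigate:
  -> departments
  -> Engineering
  -> head = 'Eve Wilson'

Eve Wilson


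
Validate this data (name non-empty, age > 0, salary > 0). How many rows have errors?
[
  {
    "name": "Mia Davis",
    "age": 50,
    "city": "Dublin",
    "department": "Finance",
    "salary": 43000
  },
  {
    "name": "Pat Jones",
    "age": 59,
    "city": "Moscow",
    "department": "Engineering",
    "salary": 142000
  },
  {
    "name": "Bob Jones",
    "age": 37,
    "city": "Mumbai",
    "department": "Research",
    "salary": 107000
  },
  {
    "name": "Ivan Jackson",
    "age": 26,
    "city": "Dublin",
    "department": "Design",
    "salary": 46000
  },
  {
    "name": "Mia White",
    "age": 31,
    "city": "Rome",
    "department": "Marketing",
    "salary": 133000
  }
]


Validating 5 records:
Rules: name non-empty, age > 0, salary > 0

  Row 1 (Mia Davis): OK
  Row 2 (Pat Jones): OK
  Row 3 (Bob Jones): OK
  Row 4 (Ivan Jackson): OK
  Row 5 (Mia White): OK

Total errors: 0

0 errors


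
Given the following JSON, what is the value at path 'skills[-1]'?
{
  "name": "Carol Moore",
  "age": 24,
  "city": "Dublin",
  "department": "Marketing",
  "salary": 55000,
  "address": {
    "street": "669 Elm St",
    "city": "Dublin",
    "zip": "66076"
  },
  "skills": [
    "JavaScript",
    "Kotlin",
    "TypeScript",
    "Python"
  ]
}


Query: skills[-1]
Path: skills -> last element
Value: Python

Python


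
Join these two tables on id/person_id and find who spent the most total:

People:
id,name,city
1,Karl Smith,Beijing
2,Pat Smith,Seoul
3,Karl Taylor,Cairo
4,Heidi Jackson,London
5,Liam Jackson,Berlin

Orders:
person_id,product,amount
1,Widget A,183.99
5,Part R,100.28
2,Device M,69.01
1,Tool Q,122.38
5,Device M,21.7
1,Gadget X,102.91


Join on: people.id = orders.person_id

Joined rows:
  Karl Smith (Beijing) bought Widget A for $183.99
  Liam Jackson (Berlin) bought Part R for $100.28
  Pat Smith (Seoul) bought Device M for $69.01
  Karl Smith (Beijing) bought Tool Q for $122.38
  Liam Jackson (Berlin) bought Device M for $21.7
  Karl Smith (Beijing) bought Gadget X for $102.91

Total per person:
  Karl Smith: $409.28
  Liam Jackson: $121.98
  Pat Smith: $69.01

Top spender: Karl Smith ($409.28)

Karl Smith ($409.28)
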